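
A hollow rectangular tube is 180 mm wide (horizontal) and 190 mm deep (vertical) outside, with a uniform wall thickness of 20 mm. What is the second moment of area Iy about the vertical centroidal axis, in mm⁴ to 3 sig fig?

Split into non-overlapping primitives; take the origin at the lower-left of the bounding box.
Outer rectangle: 180 × 190, A = 34 200 mm², x = 90 mm, Ī = 92 340 000 mm⁴.
Inner void (subtracted): 140 × 150, A = 21 000 mm², x = 90 mm, Ī = 34 300 000 mm⁴.
By symmetry the centroid is at mid-width, x̄ = 90 mm.
All pieces are centred on the vertical centroidal axis, so I = ΣĪ (holes subtracted) = 58 040 000 mm⁴.

Iy ≈ 5.80 × 10⁷ mm⁴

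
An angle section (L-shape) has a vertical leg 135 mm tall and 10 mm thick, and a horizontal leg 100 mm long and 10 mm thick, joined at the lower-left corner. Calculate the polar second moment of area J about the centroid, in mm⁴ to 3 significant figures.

Treat the section as a set of non-overlapping primitives; coordinates are from the bounding-box lower-left.
Vertical leg: 10 × 135, A = 1 350 mm², y = 67.5 mm, Ī = 2 050 313 mm⁴.
Horizontal leg (remainder): 90 × 10, A = 900 mm², y = 5 mm, Ī = 7 500 mm⁴.
Centroid: ȳ = ΣA·y / ΣA = 42.5 mm.
Transfer each piece to the centroidal x-axis using Ī + A·d² with d = y − 42.5:
  vertical leg: d = 25 mm → contributes +2 894 063 mm⁴
  horizontal leg (remainder): d = -37.5 mm → contributes +1 273 125 mm⁴
Total I = 4 167 188 mm⁴.
For the y-axis: x̄ = 25 mm.
Repeating about the centroidal y-axis gives I_y = 1 968 750 mm⁴.
Polar second moment: J = I_x + I_y = 6 135 938 mm⁴.

J ≈ 6.14 × 10⁶ mm⁴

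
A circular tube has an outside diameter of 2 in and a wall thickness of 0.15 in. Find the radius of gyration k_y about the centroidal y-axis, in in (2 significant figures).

k_y ≈ 0.66 in

Break the section into simple shapes (no overlaps), measuring from the bottom-left corner of the bounding box.
Outer circle: ⌀2, A = 3.142 in², x = 1 in, Ī = 0.7854 in⁴.
Bore (subtracted): ⌀1.7, A = 2.27 in², x = 1 in, Ī = 0.41 in⁴.
By symmetry the centroid is at mid-width, x̄ = 1 in.
All pieces are centred on the centroidal y-axis, so I = ΣĪ (holes subtracted) = 0.3754 in⁴.
Radius of gyration: k = √(I/A) = √(0.3754 / 0.8718) = 0.6562 in.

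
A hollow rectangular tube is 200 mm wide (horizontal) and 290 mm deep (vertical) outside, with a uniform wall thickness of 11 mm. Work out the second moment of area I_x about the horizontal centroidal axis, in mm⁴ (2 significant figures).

Break the section into simple shapes (no overlaps), measuring from the bottom-left corner of the bounding box.
Outer rectangle: 200 × 290, A = 58 000 mm², y = 145 mm, Ī = 406 483 333 mm⁴.
Inner void (subtracted): 178 × 268, A = 47 704 mm², y = 145 mm, Ī = 285 524 341 mm⁴.
By symmetry the centroid is at mid-height, ȳ = 145 mm.
All pieces are centred on the horizontal centroidal axis, so I = ΣĪ (holes subtracted) = 120 958 992 mm⁴.

I_x ≈ 1.2 × 10⁸ mm⁴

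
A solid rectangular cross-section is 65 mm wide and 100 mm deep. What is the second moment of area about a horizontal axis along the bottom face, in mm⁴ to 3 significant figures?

I_base ≈ 2.17 × 10⁷ mm⁴

The section: 65 × 100, A = 6 500 mm², y = 50 mm, Ī = 5 416 667 mm⁴.
Transfer it to the base of the section using Ī + A·d² with d = y − 0:
  the section: d = 50 mm → contributes +21 666 667 mm⁴
Total I = 21 666 667 mm⁴.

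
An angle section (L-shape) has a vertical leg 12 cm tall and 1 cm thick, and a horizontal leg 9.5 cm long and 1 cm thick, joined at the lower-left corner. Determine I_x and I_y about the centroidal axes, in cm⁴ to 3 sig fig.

I_x ≈ 295 cm⁴, I_y ≈ 164 cm⁴

Break the section into simple shapes (no overlaps), measuring from the bottom-left corner of the bounding box.
Vertical leg: 1 × 12, A = 12 cm², y = 6 cm, Ī = 144 cm⁴.
Horizontal leg (remainder): 8.5 × 1, A = 8.5 cm², y = 0.5 cm, Ī = 0.70833 cm⁴.
Centroid: ȳ = ΣA·y / ΣA = 3.7195 cm.
Transfer each piece to the centroidal x-axis using Ī + A·d² with d = y − 3.7195:
  vertical leg: d = 2.2805 cm → contributes +206.41 cm⁴
  horizontal leg (remainder): d = -3.2195 cm → contributes +88.813 cm⁴
Total I = 295.22 cm⁴.
For the y-axis: x̄ = 2.4695 cm.
Repeating about the centroidal y-axis gives I_y = 164.44 cm⁴.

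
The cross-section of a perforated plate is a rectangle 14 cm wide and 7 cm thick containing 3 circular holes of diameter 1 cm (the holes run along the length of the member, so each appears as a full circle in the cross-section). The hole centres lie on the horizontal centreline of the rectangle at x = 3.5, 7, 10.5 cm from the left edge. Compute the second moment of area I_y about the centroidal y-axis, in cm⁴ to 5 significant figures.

I_y ≈ 1581.3 cm⁴

Treat the section as a set of non-overlapping primitives; coordinates are from the bounding-box lower-left.
Plate: 14 × 7, A = 98 cm², x = 7 cm, Ī = 1600.667 cm⁴.
Hole 1 (subtracted): ⌀1, A = 0.7853982 cm², x = 3.5 cm, Ī = 0.04908739 cm⁴.
Hole 2 (subtracted): ⌀1, A = 0.7853982 cm², x = 7 cm, Ī = 0.04908739 cm⁴.
Hole 3 (subtracted): ⌀1, A = 0.7853982 cm², x = 10.5 cm, Ī = 0.04908739 cm⁴.
By symmetry the centroid is at mid-width, x̄ = 7 cm.
Transfer each piece to the centroidal y-axis using Ī + A·d² with d = x − 7:
  plate: d = 0 cm → contributes +1600.667 cm⁴
  hole 1: d = -3.5 cm → contributes −9.670215 cm⁴
  hole 2: d = 0 cm → contributes −0.04908739 cm⁴
  hole 3: d = 3.5 cm → contributes −9.670215 cm⁴
Total I = 1581.277 cm⁴.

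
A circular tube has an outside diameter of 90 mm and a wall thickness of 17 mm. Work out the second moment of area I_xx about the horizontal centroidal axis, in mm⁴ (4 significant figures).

I_xx ≈ 2.738 × 10⁶ mm⁴

Treat the section as a set of non-overlapping primitives; coordinates are from the bounding-box lower-left.
Outer circle: ⌀90, A = 6361.73 mm², y = 45 mm, Ī = 3 220 623 mm⁴.
Bore (subtracted): ⌀56, A = 2463.01 mm², y = 45 mm, Ī = 482 750 mm⁴.
By symmetry the centroid is at mid-height, ȳ = 45 mm.
All pieces are centred on the horizontal centroidal axis, so I = ΣĪ (holes subtracted) = 2 737 874 mm⁴.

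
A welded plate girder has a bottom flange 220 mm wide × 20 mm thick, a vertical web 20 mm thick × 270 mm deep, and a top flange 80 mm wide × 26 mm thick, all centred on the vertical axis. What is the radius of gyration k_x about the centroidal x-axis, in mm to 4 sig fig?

k_x ≈ 116.8 mm

Decompose the section into non-overlapping parts with the origin at the bottom-left of its bounding rectangle.
Bottom plate: 220 × 20, A = 4 400 mm², y = 10 mm, Ī = 146 667 mm⁴.
Web plate: 20 × 270, A = 5 400 mm², y = 155 mm, Ī = 32 805 000 mm⁴.
Top plate: 80 × 26, A = 2 080 mm², y = 303 mm, Ī = 117 173 mm⁴.
Centroid: ȳ = ΣA·y / ΣA = 127.209 mm.
Transfer each piece to the centroidal x-axis using Ī + A·d² with d = y − 127.209:
  bottom plate: d = -117.209 mm → contributes +60 593 392 mm⁴
  web plate: d = 27.7912 mm → contributes +36 975 708 mm⁴
  top plate: d = 175.791 mm → contributes +64 394 502 mm⁴
Total I = 161 963 602 mm⁴.
Radius of gyration: k = √(I/A) = √(161 963 602 / 11 880) = 116.762 mm.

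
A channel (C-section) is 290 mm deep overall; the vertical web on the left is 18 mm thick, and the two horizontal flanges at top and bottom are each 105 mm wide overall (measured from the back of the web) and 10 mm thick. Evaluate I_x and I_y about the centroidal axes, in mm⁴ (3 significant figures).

I_x ≈ 7.07 × 10⁷ mm⁴, I_y ≈ 4.84 × 10⁶ mm⁴

Split into non-overlapping primitives; take the origin at the lower-left of the bounding box.
Web: 18 × 290, A = 5 220 mm², y = 145 mm, Ī = 36 583 500 mm⁴.
Top flange (beyond web): 87 × 10, A = 870 mm², y = 285 mm, Ī = 7 250 mm⁴.
Bottom flange (beyond web): 87 × 10, A = 870 mm², y = 5 mm, Ī = 7 250 mm⁴.
By symmetry the centroid is at mid-height, ȳ = 145 mm.
Transfer each piece to the centroidal x-axis using Ī + A·d² with d = y − 145:
  web: d = 0 mm → contributes +36 583 500 mm⁴
  top flange (beyond web): d = 140 mm → contributes +17 059 250 mm⁴
  bottom flange (beyond web): d = -140 mm → contributes +17 059 250 mm⁴
Total I = 70 702 000 mm⁴.
For the y-axis: x̄ = 22.125 mm.
Repeating about the centroidal y-axis gives I_y = 4 835 351 mm⁴.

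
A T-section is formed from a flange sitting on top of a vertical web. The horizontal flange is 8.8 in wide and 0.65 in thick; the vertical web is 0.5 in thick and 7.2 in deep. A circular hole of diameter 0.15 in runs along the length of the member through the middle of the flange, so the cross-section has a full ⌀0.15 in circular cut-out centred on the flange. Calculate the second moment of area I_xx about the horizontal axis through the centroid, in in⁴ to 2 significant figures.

I_xx ≈ 50 in⁴

Treat the section as a set of non-overlapping primitives; coordinates are from the bounding-box lower-left.
Flange: 8.8 × 0.65, A = 5.72 in², y = 7.525 in, Ī = 0.2014 in⁴.
Web: 0.5 × 7.2, A = 3.6 in², y = 3.6 in, Ī = 15.55 in⁴.
Hole (subtracted): ⌀0.15, A = 0.01767 in², y = 7.525 in, Ī = 0.00002485 in⁴.
Centroid: ȳ = ΣA·y / ΣA = 6.006 in.
Transfer each piece to the horizontal axis through the centroid using Ī + A·d² with d = y − 6.006:
  flange: d = 1.519 in → contributes +13.4 in⁴
  web: d = -2.406 in → contributes +36.39 in⁴
  hole: d = 1.519 in → contributes −0.0408 in⁴
Total I = 49.75 in⁴.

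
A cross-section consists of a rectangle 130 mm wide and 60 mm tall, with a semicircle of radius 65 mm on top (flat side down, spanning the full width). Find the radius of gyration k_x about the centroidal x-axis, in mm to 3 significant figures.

Split into non-overlapping primitives; take the origin at the lower-left of the bounding box.
Rectangular body: 130 × 60, A = 7 800 mm², y = 30 mm, Ī = 2 340 000 mm⁴.
Semicircular cap: semicircle r = 65, A = 6636.6 mm², y = 87.587 mm, Ī = 1 959 230 mm⁴.
Centroid: ȳ = ΣA·y / ΣA = 56.473 mm.
Transfer each piece to the centroidal x-axis using Ī + A·d² with d = y − 56.473:
  rectangular body: d = -26.473 mm → contributes +7 806 430 mm⁴
  semicircular cap: d = 31.114 mm → contributes +8 383 915 mm⁴
Total I = 16 190 345 mm⁴.
Radius of gyration: k = √(I/A) = √(16 190 345 / 14 437) = 33.488 mm.

k_x ≈ 33.5 mm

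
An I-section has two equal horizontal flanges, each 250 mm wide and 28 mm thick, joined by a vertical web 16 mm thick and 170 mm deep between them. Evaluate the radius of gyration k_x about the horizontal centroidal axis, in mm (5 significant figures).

k_x ≈ 93.022 mm

Treat the section as a set of non-overlapping primitives; coordinates are from the bounding-box lower-left.
Bottom flange: 250 × 28, A = 7 000 mm², y = 14 mm, Ī = 457333.3 mm⁴.
Web: 16 × 170, A = 2 720 mm², y = 113 mm, Ī = 6 550 667 mm⁴.
Top flange: 250 × 28, A = 7 000 mm², y = 212 mm, Ī = 457333.3 mm⁴.
By symmetry the centroid is at mid-height, ȳ = 113 mm.
Transfer each piece to the horizontal centroidal axis using Ī + A·d² with d = y − 113:
  bottom flange: d = -99 mm → contributes +69 064 333 mm⁴
  web: d = 0 mm → contributes +6 550 667 mm⁴
  top flange: d = 99 mm → contributes +69 064 333 mm⁴
Total I = 144 679 333 mm⁴.
Radius of gyration: k = √(I/A) = √(144 679 333 / 16 720) = 93.02188 mm.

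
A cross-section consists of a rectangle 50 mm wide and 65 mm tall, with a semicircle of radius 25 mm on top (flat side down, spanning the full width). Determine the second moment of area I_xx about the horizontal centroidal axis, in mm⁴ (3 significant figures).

I_xx ≈ 2.59 × 10⁶ mm⁴

Treat the section as a set of non-overlapping primitives; coordinates are from the bounding-box lower-left.
Rectangular body: 50 × 65, A = 3 250 mm², y = 32.5 mm, Ī = 1 144 271 mm⁴.
Semicircular cap: semicircle r = 25, A = 981.75 mm², y = 75.61 mm, Ī = 42 874 mm⁴.
Centroid: ȳ = ΣA·y / ΣA = 42.501 mm.
Transfer each piece to the horizontal centroidal axis using Ī + A·d² with d = y − 42.501:
  rectangular body: d = -10.001 mm → contributes +1 469 363 mm⁴
  semicircular cap: d = 33.109 mm → contributes +1 119 066 mm⁴
Total I = 2 588 429 mm⁴.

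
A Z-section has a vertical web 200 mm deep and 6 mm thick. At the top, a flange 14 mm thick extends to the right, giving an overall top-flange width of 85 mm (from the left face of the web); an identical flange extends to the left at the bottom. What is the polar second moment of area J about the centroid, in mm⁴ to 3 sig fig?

J ≈ 2.83 × 10⁷ mm⁴

Break the section into simple shapes (no overlaps), measuring from the bottom-left corner of the bounding box.
Web: 6 × 200, A = 1 200 mm², y = 100 mm, Ī = 4 000 000 mm⁴.
Top flange (beyond web): 79 × 14, A = 1 106 mm², y = 193 mm, Ī = 18 065 mm⁴.
Bottom flange (beyond web): 79 × 14, A = 1 106 mm², y = 7 mm, Ī = 18 065 mm⁴.
Centroid: ȳ = ΣA·y / ΣA = 100 mm.
Transfer each piece to the centroidal x-axis using Ī + A·d² with d = y − 100:
  web: d = 0 mm → contributes +4 000 000 mm⁴
  top flange (beyond web): d = 93 mm → contributes +9 583 859 mm⁴
  bottom flange (beyond web): d = -93 mm → contributes +9 583 859 mm⁴
Total I = 23 167 717 mm⁴.
For the y-axis: x̄ = 82 mm.
Repeating about the centroidal y-axis gives I_y = 5 149 449 mm⁴.
Polar second moment: J = I_x + I_y = 28 317 167 mm⁴.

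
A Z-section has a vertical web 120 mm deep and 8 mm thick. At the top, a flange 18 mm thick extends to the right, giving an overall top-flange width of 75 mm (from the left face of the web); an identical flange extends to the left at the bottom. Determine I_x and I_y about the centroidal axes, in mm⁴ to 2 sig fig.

I_x ≈ 7.5 × 10⁶ mm⁴, I_y ≈ 4.3 × 10⁶ mm⁴

Treat the section as a set of non-overlapping primitives; coordinates are from the bounding-box lower-left.
Web: 8 × 120, A = 960 mm², y = 60 mm, Ī = 1 152 000 mm⁴.
Top flange (beyond web): 67 × 18, A = 1 206 mm², y = 111 mm, Ī = 32 562 mm⁴.
Bottom flange (beyond web): 67 × 18, A = 1 206 mm², y = 9 mm, Ī = 32 562 mm⁴.
Centroid: ȳ = ΣA·y / ΣA = 60 mm.
Transfer each piece to the centroidal x-axis using Ī + A·d² with d = y − 60:
  web: d = 0 mm → contributes +1 152 000 mm⁴
  top flange (beyond web): d = 51 mm → contributes +3 169 368 mm⁴
  bottom flange (beyond web): d = -51 mm → contributes +3 169 368 mm⁴
Total I = 7 490 736 mm⁴.
For the y-axis: x̄ = 71 mm.
Repeating about the centroidal y-axis gives I_y = 4 299 284 mm⁴.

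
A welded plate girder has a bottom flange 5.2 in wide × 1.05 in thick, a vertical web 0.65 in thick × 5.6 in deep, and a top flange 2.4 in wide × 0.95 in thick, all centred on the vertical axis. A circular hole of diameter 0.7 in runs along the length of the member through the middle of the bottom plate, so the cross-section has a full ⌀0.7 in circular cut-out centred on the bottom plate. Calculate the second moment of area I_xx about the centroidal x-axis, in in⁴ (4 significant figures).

I_xx ≈ 82.69 in⁴

Treat the section as a set of non-overlapping primitives; coordinates are from the bounding-box lower-left.
Bottom plate: 5.2 × 1.05, A = 5.46 in², y = 0.525 in, Ī = 0.501638 in⁴.
Web plate: 0.65 × 5.6, A = 3.64 in², y = 3.85 in, Ī = 9.51253 in⁴.
Top plate: 2.4 × 0.95, A = 2.28 in², y = 7.125 in, Ī = 0.171475 in⁴.
Hole (subtracted): ⌀0.7, A = 0.384845 in², y = 0.525 in, Ī = 0.0117859 in⁴.
Centroid: ȳ = ΣA·y / ΣA = 2.99436 in.
Transfer each piece to the centroidal x-axis using Ī + A·d² with d = y − 2.99436:
  bottom plate: d = -2.46936 in → contributes +33.7953 in⁴
  web plate: d = 0.85564 in → contributes +12.1774 in⁴
  top plate: d = 4.13064 in → contributes +39.0733 in⁴
  hole: d = -2.46936 in → contributes −2.35847 in⁴
Total I = 82.6875 in⁴.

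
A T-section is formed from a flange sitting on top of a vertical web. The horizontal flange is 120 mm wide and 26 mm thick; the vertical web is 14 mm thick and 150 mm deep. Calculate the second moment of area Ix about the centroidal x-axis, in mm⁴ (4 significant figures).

Ix ≈ 1.383 × 10⁷ mm⁴

Break the section into simple shapes (no overlaps), measuring from the bottom-left corner of the bounding box.
Flange: 120 × 26, A = 3 120 mm², y = 163 mm, Ī = 175 760 mm⁴.
Web: 14 × 150, A = 2 100 mm², y = 75 mm, Ī = 3 937 500 mm⁴.
Centroid: ȳ = ΣA·y / ΣA = 127.598 mm.
Transfer each piece to the centroidal x-axis using Ī + A·d² with d = y − 127.598:
  flange: d = 35.4023 mm → contributes +4 086 127 mm⁴
  web: d = -52.5977 mm → contributes +9 747 188 mm⁴
Total I = 13 833 315 mm⁴.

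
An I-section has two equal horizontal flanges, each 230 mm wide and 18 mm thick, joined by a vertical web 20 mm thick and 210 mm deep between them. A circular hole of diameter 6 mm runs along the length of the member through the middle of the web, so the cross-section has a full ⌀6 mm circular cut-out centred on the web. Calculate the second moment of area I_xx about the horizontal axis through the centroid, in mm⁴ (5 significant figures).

Treat the section as a set of non-overlapping primitives; coordinates are from the bounding-box lower-left.
Bottom flange: 230 × 18, A = 4 140 mm², y = 9 mm, Ī = 111 780 mm⁴.
Web: 20 × 210, A = 4 200 mm², y = 123 mm, Ī = 15 435 000 mm⁴.
Top flange: 230 × 18, A = 4 140 mm², y = 237 mm, Ī = 111 780 mm⁴.
Hole (subtracted): ⌀6, A = 28.27433 mm², y = 123 mm, Ī = 63.61725 mm⁴.
By symmetry the centroid is at mid-height, ȳ = 123 mm.
Transfer each piece to the horizontal axis through the centroid using Ī + A·d² with d = y − 123:
  bottom flange: d = -114 mm → contributes +53 915 220 mm⁴
  web: d = 0 mm → contributes +15 435 000 mm⁴
  top flange: d = 114 mm → contributes +53 915 220 mm⁴
  hole: d = 0 mm → contributes −63.61725 mm⁴
Total I = 123 265 376 mm⁴.

I_xx ≈ 1.2327 × 10⁸ mm⁴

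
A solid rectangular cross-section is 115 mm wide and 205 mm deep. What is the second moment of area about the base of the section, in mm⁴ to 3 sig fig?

I_base ≈ 3.30 × 10⁸ mm⁴

The section: 115 × 205, A = 23 575 mm², y = 102.5 mm, Ī = 82 561 615 mm⁴.
Transfer it to a horizontal axis along the bottom face using Ī + A·d² with d = y − 0:
  the section: d = 102.5 mm → contributes +330 246 458 mm⁴
Total I = 330 246 458 mm⁴.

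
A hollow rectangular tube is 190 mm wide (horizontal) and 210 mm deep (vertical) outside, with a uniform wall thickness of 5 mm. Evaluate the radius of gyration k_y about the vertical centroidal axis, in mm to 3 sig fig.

k_y ≈ 76.5 mm

Break the section into simple shapes (no overlaps), measuring from the bottom-left corner of the bounding box.
Outer rectangle: 190 × 210, A = 39 900 mm², x = 95 mm, Ī = 120 032 500 mm⁴.
Inner void (subtracted): 180 × 200, A = 36 000 mm², x = 95 mm, Ī = 97 200 000 mm⁴.
By symmetry the centroid is at mid-width, x̄ = 95 mm.
All pieces are centred on the vertical centroidal axis, so I = ΣĪ (holes subtracted) = 22 832 500 mm⁴.
Radius of gyration: k = √(I/A) = √(22 832 500 / 3 900) = 76.515 mm.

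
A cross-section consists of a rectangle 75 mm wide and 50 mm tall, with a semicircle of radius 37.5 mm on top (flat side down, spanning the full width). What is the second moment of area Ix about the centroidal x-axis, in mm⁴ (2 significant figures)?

Ix ≈ 3.3 × 10⁶ mm⁴

Break the section into simple shapes (no overlaps), measuring from the bottom-left corner of the bounding box.
Rectangular body: 75 × 50, A = 3 750 mm², y = 25 mm, Ī = 781 250 mm⁴.
Semicircular cap: semicircle r = 37.5, A = 2 209 mm², y = 65.92 mm, Ī = 217 049 mm⁴.
Centroid: ȳ = ΣA·y / ΣA = 40.17 mm.
Transfer each piece to the centroidal x-axis using Ī + A·d² with d = y − 40.17:
  rectangular body: d = -15.17 mm → contributes +1 643 900 mm⁴
  semicircular cap: d = 25.75 mm → contributes +1 681 529 mm⁴
Total I = 3 325 430 mm⁴.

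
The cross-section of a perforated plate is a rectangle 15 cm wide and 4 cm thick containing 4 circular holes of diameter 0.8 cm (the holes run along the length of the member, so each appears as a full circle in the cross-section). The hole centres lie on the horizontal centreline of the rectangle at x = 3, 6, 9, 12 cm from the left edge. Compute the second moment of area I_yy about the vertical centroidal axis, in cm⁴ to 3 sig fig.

I_yy ≈ 1100 cm⁴

Split into non-overlapping primitives; take the origin at the lower-left of the bounding box.
Plate: 15 × 4, A = 60 cm², x = 7.5 cm, Ī = 1 125 cm⁴.
Hole 1 (subtracted): ⌀0.8, A = 0.50265 cm², x = 3 cm, Ī = 0.020106 cm⁴.
Hole 2 (subtracted): ⌀0.8, A = 0.50265 cm², x = 6 cm, Ī = 0.020106 cm⁴.
Hole 3 (subtracted): ⌀0.8, A = 0.50265 cm², x = 9 cm, Ī = 0.020106 cm⁴.
Hole 4 (subtracted): ⌀0.8, A = 0.50265 cm², x = 12 cm, Ī = 0.020106 cm⁴.
By symmetry the centroid is at mid-width, x̄ = 7.5 cm.
Transfer each piece to the vertical centroidal axis using Ī + A·d² with d = x − 7.5:
  plate: d = 0 cm → contributes +1 125 cm⁴
  hole 1: d = -4.5 cm → contributes −10.199 cm⁴
  hole 2: d = -1.5 cm → contributes −1.1511 cm⁴
  hole 3: d = 1.5 cm → contributes −1.1511 cm⁴
  hole 4: d = 4.5 cm → contributes −10.199 cm⁴
Total I = 1102.3 cm⁴.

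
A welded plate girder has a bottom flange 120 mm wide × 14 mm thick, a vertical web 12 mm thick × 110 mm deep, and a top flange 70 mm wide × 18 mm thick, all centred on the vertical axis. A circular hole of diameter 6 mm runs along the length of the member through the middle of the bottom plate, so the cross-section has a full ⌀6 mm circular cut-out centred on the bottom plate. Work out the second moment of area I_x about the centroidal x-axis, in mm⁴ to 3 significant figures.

I_x ≈ 1.28 × 10⁷ mm⁴

Treat the section as a set of non-overlapping primitives; coordinates are from the bounding-box lower-left.
Bottom plate: 120 × 14, A = 1 680 mm², y = 7 mm, Ī = 27 440 mm⁴.
Web plate: 12 × 110, A = 1 320 mm², y = 69 mm, Ī = 1 331 000 mm⁴.
Top plate: 70 × 18, A = 1 260 mm², y = 133 mm, Ī = 34 020 mm⁴.
Hole (subtracted): ⌀6, A = 28.274 mm², y = 7 mm, Ī = 63.617 mm⁴.
Centroid: ȳ = ΣA·y / ΣA = 63.856 mm.
Transfer each piece to the centroidal x-axis using Ī + A·d² with d = y − 63.856:
  bottom plate: d = -56.856 mm → contributes +5 458 261 mm⁴
  web plate: d = 5.1438 mm → contributes +1 365 925 mm⁴
  top plate: d = 69.144 mm → contributes +6 057 903 mm⁴
  hole: d = -56.856 mm → contributes −91 464 mm⁴
Total I = 12 790 626 mm⁴.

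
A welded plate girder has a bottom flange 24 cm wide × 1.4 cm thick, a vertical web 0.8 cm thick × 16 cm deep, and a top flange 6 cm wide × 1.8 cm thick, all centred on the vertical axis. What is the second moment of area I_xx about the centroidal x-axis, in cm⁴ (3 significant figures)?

Treat the section as a set of non-overlapping primitives; coordinates are from the bounding-box lower-left.
Bottom plate: 24 × 1.4, A = 33.6 cm², y = 0.7 cm, Ī = 5.488 cm⁴.
Web plate: 0.8 × 16, A = 12.8 cm², y = 9.4 cm, Ī = 273.07 cm⁴.
Top plate: 6 × 1.8, A = 10.8 cm², y = 18.3 cm, Ī = 2.916 cm⁴.
Centroid: ȳ = ΣA·y / ΣA = 5.9699 cm.
Transfer each piece to the centroidal x-axis using Ī + A·d² with d = y − 5.9699:
  bottom plate: d = -5.2699 cm → contributes +938.63 cm⁴
  web plate: d = 3.4301 cm → contributes +423.66 cm⁴
  top plate: d = 12.33 cm → contributes +1644.8 cm⁴
Total I = 3007.1 cm⁴.

I_xx ≈ 3010 cm⁴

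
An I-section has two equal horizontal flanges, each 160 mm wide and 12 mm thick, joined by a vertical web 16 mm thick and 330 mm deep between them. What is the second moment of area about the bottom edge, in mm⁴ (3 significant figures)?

Split into non-overlapping primitives; take the origin at the lower-left of the bounding box.
Bottom flange: 160 × 12, A = 1 920 mm², y = 6 mm, Ī = 23 040 mm⁴.
Web: 16 × 330, A = 5 280 mm², y = 177 mm, Ī = 47 916 000 mm⁴.
Top flange: 160 × 12, A = 1 920 mm², y = 348 mm, Ī = 23 040 mm⁴.
Transfer each piece to the base of the section using Ī + A·d² with d = y − 0:
  bottom flange: d = 6 mm → contributes +92 160 mm⁴
  web: d = 177 mm → contributes +213 333 120 mm⁴
  top flange: d = 348 mm → contributes +232 542 720 mm⁴
Total I = 445 968 000 mm⁴.

I_base ≈ 4.46 × 10⁸ mm⁴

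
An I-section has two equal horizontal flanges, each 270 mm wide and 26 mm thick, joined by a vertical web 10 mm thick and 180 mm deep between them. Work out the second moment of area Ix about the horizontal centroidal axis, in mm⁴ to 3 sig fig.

Split into non-overlapping primitives; take the origin at the lower-left of the bounding box.
Bottom flange: 270 × 26, A = 7 020 mm², y = 13 mm, Ī = 395 460 mm⁴.
Web: 10 × 180, A = 1 800 mm², y = 116 mm, Ī = 4 860 000 mm⁴.
Top flange: 270 × 26, A = 7 020 mm², y = 219 mm, Ī = 395 460 mm⁴.
By symmetry the centroid is at mid-height, ȳ = 116 mm.
Transfer each piece to the horizontal centroidal axis using Ī + A·d² with d = y − 116:
  bottom flange: d = -103 mm → contributes +74 870 640 mm⁴
  web: d = 0 mm → contributes +4 860 000 mm⁴
  top flange: d = 103 mm → contributes +74 870 640 mm⁴
Total I = 154 601 280 mm⁴.

Ix ≈ 1.55 × 10⁸ mm⁴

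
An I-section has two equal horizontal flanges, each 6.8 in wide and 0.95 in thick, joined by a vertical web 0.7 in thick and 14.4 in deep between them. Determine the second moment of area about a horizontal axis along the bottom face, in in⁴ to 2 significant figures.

I_base ≈ 2500 in⁴

Split into non-overlapping primitives; take the origin at the lower-left of the bounding box.
Bottom flange: 6.8 × 0.95, A = 6.46 in², y = 0.475 in, Ī = 0.4858 in⁴.
Web: 0.7 × 14.4, A = 10.08 in², y = 8.15 in, Ī = 174.2 in⁴.
Top flange: 6.8 × 0.95, A = 6.46 in², y = 15.83 in, Ī = 0.4858 in⁴.
Transfer each piece to the base of the section using Ī + A·d² with d = y − 0:
  bottom flange: d = 0.475 in → contributes +1.943 in⁴
  web: d = 8.15 in → contributes +843.7 in⁴
  top flange: d = 15.83 in → contributes +1 618 in⁴
Total I = 2 464 in⁴.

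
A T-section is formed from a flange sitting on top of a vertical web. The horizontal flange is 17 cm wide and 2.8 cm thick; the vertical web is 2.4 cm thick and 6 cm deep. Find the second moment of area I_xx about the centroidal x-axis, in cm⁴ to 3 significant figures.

I_xx ≈ 288 cm⁴

Treat the section as a set of non-overlapping primitives; coordinates are from the bounding-box lower-left.
Flange: 17 × 2.8, A = 47.6 cm², y = 7.4 cm, Ī = 31.099 cm⁴.
Web: 2.4 × 6, A = 14.4 cm², y = 3 cm, Ī = 43.2 cm⁴.
Centroid: ȳ = ΣA·y / ΣA = 6.3781 cm.
Transfer each piece to the centroidal x-axis using Ī + A·d² with d = y − 6.3781:
  flange: d = 1.0219 cm → contributes +80.81 cm⁴
  web: d = -3.3781 cm → contributes +207.52 cm⁴
Total I = 288.33 cm⁴.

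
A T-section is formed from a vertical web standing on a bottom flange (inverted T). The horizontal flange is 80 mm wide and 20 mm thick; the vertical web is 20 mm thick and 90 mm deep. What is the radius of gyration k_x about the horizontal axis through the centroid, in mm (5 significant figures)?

k_x ≈ 33.566 mm

Decompose the section into non-overlapping parts with the origin at the bottom-left of its bounding rectangle.
Flange: 80 × 20, A = 1 600 mm², y = 10 mm, Ī = 53333.33 mm⁴.
Web: 20 × 90, A = 1 800 mm², y = 65 mm, Ī = 1 215 000 mm⁴.
Centroid: ȳ = ΣA·y / ΣA = 39.11765 mm.
Transfer each piece to the horizontal axis through the centroid using Ī + A·d² with d = y − 39.11765:
  flange: d = -29.11765 mm → contributes +1 409 873 mm⁴
  web: d = 25.88235 mm → contributes +2 420 813 mm⁴
Total I = 3 830 686 mm⁴.
Radius of gyration: k = √(I/A) = √(3 830 686 / 3 400) = 33.56594 mm.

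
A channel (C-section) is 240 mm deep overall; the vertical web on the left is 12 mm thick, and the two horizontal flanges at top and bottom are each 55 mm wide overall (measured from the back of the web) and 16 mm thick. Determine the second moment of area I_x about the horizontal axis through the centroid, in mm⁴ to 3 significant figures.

I_x ≈ 3.11 × 10⁷ mm⁴

Decompose the section into non-overlapping parts with the origin at the bottom-left of its bounding rectangle.
Web: 12 × 240, A = 2 880 mm², y = 120 mm, Ī = 13 824 000 mm⁴.
Top flange (beyond web): 43 × 16, A = 688 mm², y = 232 mm, Ī = 14 677 mm⁴.
Bottom flange (beyond web): 43 × 16, A = 688 mm², y = 8 mm, Ī = 14 677 mm⁴.
By symmetry the centroid is at mid-height, ȳ = 120 mm.
Transfer each piece to the horizontal axis through the centroid using Ī + A·d² with d = y − 120:
  web: d = 0 mm → contributes +13 824 000 mm⁴
  top flange (beyond web): d = 112 mm → contributes +8 644 949 mm⁴
  bottom flange (beyond web): d = -112 mm → contributes +8 644 949 mm⁴
Total I = 31 113 899 mm⁴.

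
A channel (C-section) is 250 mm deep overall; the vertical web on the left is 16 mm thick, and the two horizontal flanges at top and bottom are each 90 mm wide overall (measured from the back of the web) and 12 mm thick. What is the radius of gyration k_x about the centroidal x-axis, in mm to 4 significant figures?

Split into non-overlapping primitives; take the origin at the lower-left of the bounding box.
Web: 16 × 250, A = 4 000 mm², y = 125 mm, Ī = 20 833 333 mm⁴.
Top flange (beyond web): 74 × 12, A = 888 mm², y = 244 mm, Ī = 10 656 mm⁴.
Bottom flange (beyond web): 74 × 12, A = 888 mm², y = 6 mm, Ī = 10 656 mm⁴.
By symmetry the centroid is at mid-height, ȳ = 125 mm.
Transfer each piece to the centroidal x-axis using Ī + A·d² with d = y − 125:
  web: d = 0 mm → contributes +20 833 333 mm⁴
  top flange (beyond web): d = 119 mm → contributes +12 585 624 mm⁴
  bottom flange (beyond web): d = -119 mm → contributes +12 585 624 mm⁴
Total I = 46 004 581 mm⁴.
Radius of gyration: k = √(I/A) = √(46 004 581 / 5 776) = 89.2456 mm.

k_x ≈ 89.25 mm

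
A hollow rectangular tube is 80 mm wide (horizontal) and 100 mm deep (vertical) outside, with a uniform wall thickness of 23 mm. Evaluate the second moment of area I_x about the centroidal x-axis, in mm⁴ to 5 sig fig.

I_x ≈ 6.2205 × 10⁶ mm⁴

Split into non-overlapping primitives; take the origin at the lower-left of the bounding box.
Outer rectangle: 80 × 100, A = 8 000 mm², y = 50 mm, Ī = 6 666 667 mm⁴.
Inner void (subtracted): 34 × 54, A = 1 836 mm², y = 50 mm, Ī = 446 148 mm⁴.
By symmetry the centroid is at mid-height, ȳ = 50 mm.
All pieces are centred on the centroidal x-axis, so I = ΣĪ (holes subtracted) = 6 220 519 mm⁴.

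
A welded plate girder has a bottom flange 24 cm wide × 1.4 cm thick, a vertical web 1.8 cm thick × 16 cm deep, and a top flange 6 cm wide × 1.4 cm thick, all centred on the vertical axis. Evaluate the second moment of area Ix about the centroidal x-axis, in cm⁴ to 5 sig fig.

Ix ≈ 3121.3 cm⁴

Treat the section as a set of non-overlapping primitives; coordinates are from the bounding-box lower-left.
Bottom plate: 24 × 1.4, A = 33.6 cm², y = 0.7 cm, Ī = 5.488 cm⁴.
Web plate: 1.8 × 16, A = 28.8 cm², y = 9.4 cm, Ī = 614.4 cm⁴.
Top plate: 6 × 1.4, A = 8.4 cm², y = 18.1 cm, Ī = 1.372 cm⁴.
Centroid: ȳ = ΣA·y / ΣA = 6.30339 cm.
Transfer each piece to the centroidal x-axis using Ī + A·d² with d = y − 6.30339:
  bottom plate: d = -5.60339 cm → contributes +1060.46 cm⁴
  web plate: d = 3.09661 cm → contributes +890.563 cm⁴
  top plate: d = 11.79661 cm → contributes +1170.316 cm⁴
Total I = 3121.339 cm⁴.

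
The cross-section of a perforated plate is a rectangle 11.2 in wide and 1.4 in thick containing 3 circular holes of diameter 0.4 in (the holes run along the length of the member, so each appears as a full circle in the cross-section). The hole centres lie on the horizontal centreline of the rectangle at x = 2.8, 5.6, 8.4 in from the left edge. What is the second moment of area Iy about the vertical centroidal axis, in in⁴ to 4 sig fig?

Iy ≈ 161.9 in⁴

Decompose the section into non-overlapping parts with the origin at the bottom-left of its bounding rectangle.
Plate: 11.2 × 1.4, A = 15.68 in², x = 5.6 in, Ī = 163.908 in⁴.
Hole 1 (subtracted): ⌀0.4, A = 0.125664 in², x = 2.8 in, Ī = 0.00125664 in⁴.
Hole 2 (subtracted): ⌀0.4, A = 0.125664 in², x = 5.6 in, Ī = 0.00125664 in⁴.
Hole 3 (subtracted): ⌀0.4, A = 0.125664 in², x = 8.4 in, Ī = 0.00125664 in⁴.
By symmetry the centroid is at mid-width, x̄ = 5.6 in.
Transfer each piece to the vertical centroidal axis using Ī + A·d² with d = x − 5.6:
  plate: d = 0 in → contributes +163.908 in⁴
  hole 1: d = -2.8 in → contributes −0.98646 in⁴
  hole 2: d = 0 in → contributes −0.00125664 in⁴
  hole 3: d = 2.8 in → contributes −0.98646 in⁴
Total I = 161.934 in⁴.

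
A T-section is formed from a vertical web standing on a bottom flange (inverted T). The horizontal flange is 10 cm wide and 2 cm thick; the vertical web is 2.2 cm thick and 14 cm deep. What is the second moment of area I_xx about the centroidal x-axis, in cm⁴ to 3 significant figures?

I_xx ≈ 1290 cm⁴

Split into non-overlapping primitives; take the origin at the lower-left of the bounding box.
Flange: 10 × 2, A = 20 cm², y = 1 cm, Ī = 6.6667 cm⁴.
Web: 2.2 × 14, A = 30.8 cm², y = 9 cm, Ī = 503.07 cm⁴.
Centroid: ȳ = ΣA·y / ΣA = 5.8504 cm.
Transfer each piece to the centroidal x-axis using Ī + A·d² with d = y − 5.8504:
  flange: d = -4.8504 cm → contributes +477.19 cm⁴
  web: d = 3.1496 cm → contributes +808.6 cm⁴
Total I = 1285.8 cm⁴.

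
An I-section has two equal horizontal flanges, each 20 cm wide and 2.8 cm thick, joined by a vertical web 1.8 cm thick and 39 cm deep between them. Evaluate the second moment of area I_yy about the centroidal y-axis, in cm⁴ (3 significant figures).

I_yy ≈ 3750 cm⁴

Decompose the section into non-overlapping parts with the origin at the bottom-left of its bounding rectangle.
Bottom flange: 20 × 2.8, A = 56 cm², x = 10 cm, Ī = 1866.7 cm⁴.
Web: 1.8 × 39, A = 70.2 cm², x = 10 cm, Ī = 18.954 cm⁴.
Top flange: 20 × 2.8, A = 56 cm², x = 10 cm, Ī = 1866.7 cm⁴.
By symmetry the centroid is at mid-width, x̄ = 10 cm.
All pieces are centred on the centroidal y-axis, so I = ΣĪ = 3752.3 cm⁴.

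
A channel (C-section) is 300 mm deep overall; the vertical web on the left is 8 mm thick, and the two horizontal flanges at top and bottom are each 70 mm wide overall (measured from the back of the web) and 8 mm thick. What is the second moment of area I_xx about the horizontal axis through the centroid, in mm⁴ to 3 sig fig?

Split into non-overlapping primitives; take the origin at the lower-left of the bounding box.
Web: 8 × 300, A = 2 400 mm², y = 150 mm, Ī = 18 000 000 mm⁴.
Top flange (beyond web): 62 × 8, A = 496 mm², y = 296 mm, Ī = 2645.3 mm⁴.
Bottom flange (beyond web): 62 × 8, A = 496 mm², y = 4 mm, Ī = 2645.3 mm⁴.
By symmetry the centroid is at mid-height, ȳ = 150 mm.
Transfer each piece to the horizontal axis through the centroid using Ī + A·d² with d = y − 150:
  web: d = 0 mm → contributes +18 000 000 mm⁴
  top flange (beyond web): d = 146 mm → contributes +10 575 381 mm⁴
  bottom flange (beyond web): d = -146 mm → contributes +10 575 381 mm⁴
Total I = 39 150 763 mm⁴.

I_xx ≈ 3.92 × 10⁷ mm⁴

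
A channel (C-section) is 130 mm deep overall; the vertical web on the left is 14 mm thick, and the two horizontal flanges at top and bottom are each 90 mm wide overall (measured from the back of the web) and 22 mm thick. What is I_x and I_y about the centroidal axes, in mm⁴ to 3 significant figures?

Break the section into simple shapes (no overlaps), measuring from the bottom-left corner of the bounding box.
Web: 14 × 130, A = 1 820 mm², y = 65 mm, Ī = 2 563 167 mm⁴.
Top flange (beyond web): 76 × 22, A = 1 672 mm², y = 119 mm, Ī = 67 437 mm⁴.
Bottom flange (beyond web): 76 × 22, A = 1 672 mm², y = 11 mm, Ī = 67 437 mm⁴.
By symmetry the centroid is at mid-height, ȳ = 65 mm.
Transfer each piece to the centroidal x-axis using Ī + A·d² with d = y − 65:
  web: d = 0 mm → contributes +2 563 167 mm⁴
  top flange (beyond web): d = 54 mm → contributes +4 942 989 mm⁴
  bottom flange (beyond web): d = -54 mm → contributes +4 942 989 mm⁴
Total I = 12 449 145 mm⁴.
For the y-axis: x̄ = 36.14 mm.
Repeating about the centroidal y-axis gives I_y = 4 025 888 mm⁴.

I_x ≈ 1.24 × 10⁷ mm⁴, I_y ≈ 4.03 × 10⁶ mm⁴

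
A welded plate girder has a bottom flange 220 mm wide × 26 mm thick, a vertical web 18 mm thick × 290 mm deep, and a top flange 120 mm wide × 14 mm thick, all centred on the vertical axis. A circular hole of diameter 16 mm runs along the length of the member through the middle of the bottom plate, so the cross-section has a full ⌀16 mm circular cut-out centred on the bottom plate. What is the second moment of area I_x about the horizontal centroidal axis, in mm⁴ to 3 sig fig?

Treat the section as a set of non-overlapping primitives; coordinates are from the bounding-box lower-left.
Bottom plate: 220 × 26, A = 5 720 mm², y = 13 mm, Ī = 322 227 mm⁴.
Web plate: 18 × 290, A = 5 220 mm², y = 171 mm, Ī = 36 583 500 mm⁴.
Top plate: 120 × 14, A = 1 680 mm², y = 323 mm, Ī = 27 440 mm⁴.
Hole (subtracted): ⌀16, A = 201.06 mm², y = 13 mm, Ī = 3 217 mm⁴.
Centroid: ȳ = ΣA·y / ΣA = 121.35 mm.
Transfer each piece to the horizontal centroidal axis using Ī + A·d² with d = y − 121.35:
  bottom plate: d = -108.35 mm → contributes +67 470 252 mm⁴
  web plate: d = 49.653 mm → contributes +49 452 773 mm⁴
  top plate: d = 201.65 mm → contributes +68 342 556 mm⁴
  hole: d = -108.35 mm → contributes −2 363 516 mm⁴
Total I = 182 902 064 mm⁴.

I_x ≈ 1.83 × 10⁸ mm⁴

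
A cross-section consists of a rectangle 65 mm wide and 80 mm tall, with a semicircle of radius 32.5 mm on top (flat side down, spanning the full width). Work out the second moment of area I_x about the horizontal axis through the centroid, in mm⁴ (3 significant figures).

Treat the section as a set of non-overlapping primitives; coordinates are from the bounding-box lower-left.
Rectangular body: 65 × 80, A = 5 200 mm², y = 40 mm, Ī = 2 773 333 mm⁴.
Semicircular cap: semicircle r = 32.5, A = 1659.2 mm², y = 93.793 mm, Ī = 122 452 mm⁴.
Centroid: ȳ = ΣA·y / ΣA = 53.012 mm.
Transfer each piece to the horizontal axis through the centroid using Ī + A·d² with d = y − 53.012:
  rectangular body: d = -13.012 mm → contributes +3 653 762 mm⁴
  semicircular cap: d = 40.781 mm → contributes +2 881 827 mm⁴
Total I = 6 535 588 mm⁴.

I_x ≈ 6.54 × 10⁶ mm⁴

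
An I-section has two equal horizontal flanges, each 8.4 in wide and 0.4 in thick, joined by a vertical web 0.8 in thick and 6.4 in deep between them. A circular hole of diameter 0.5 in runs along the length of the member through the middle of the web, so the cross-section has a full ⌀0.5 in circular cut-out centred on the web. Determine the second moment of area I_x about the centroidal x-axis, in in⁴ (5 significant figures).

I_x ≈ 95.246 in⁴

Break the section into simple shapes (no overlaps), measuring from the bottom-left corner of the bounding box.
Bottom flange: 8.4 × 0.4, A = 3.36 in², y = 0.2 in, Ī = 0.0448 in⁴.
Web: 0.8 × 6.4, A = 5.12 in², y = 3.6 in, Ī = 17.47627 in⁴.
Top flange: 8.4 × 0.4, A = 3.36 in², y = 7 in, Ī = 0.0448 in⁴.
Hole (subtracted): ⌀0.5, A = 0.1963495 in², y = 3.6 in, Ī = 0.003067962 in⁴.
By symmetry the centroid is at mid-height, ȳ = 3.6 in.
Transfer each piece to the centroidal x-axis using Ī + A·d² with d = y − 3.6:
  bottom flange: d = -3.4 in → contributes +38.8864 in⁴
  web: d = 0 in → contributes +17.47627 in⁴
  top flange: d = 3.4 in → contributes +38.8864 in⁴
  hole: d = 0 in → contributes −0.003067962 in⁴
Total I = 95.246 in⁴.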